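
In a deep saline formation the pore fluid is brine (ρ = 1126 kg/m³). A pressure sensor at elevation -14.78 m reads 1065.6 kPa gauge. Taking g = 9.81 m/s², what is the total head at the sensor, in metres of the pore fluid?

ψ = P/(ρg) = 1065.6×1000 / (1126 × 9.81) = 96.47 m.
h = z + ψ = -14.78 + 96.47 = 81.69 m.

h ≈ 81.69 m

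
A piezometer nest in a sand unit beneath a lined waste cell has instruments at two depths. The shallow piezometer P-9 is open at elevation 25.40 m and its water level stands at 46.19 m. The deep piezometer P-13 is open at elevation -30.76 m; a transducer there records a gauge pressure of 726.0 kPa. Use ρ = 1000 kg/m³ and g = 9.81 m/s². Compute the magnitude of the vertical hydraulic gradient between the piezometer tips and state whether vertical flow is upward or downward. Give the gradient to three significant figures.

Total head at P-9: h = 46.19 m (water level in the standpipe).
Pressure head at P-13: ψ = P/(ρg) = 726.0×1000 / (1000 × 9.81) = 74.01 m.
Total head at P-13: h = z + ψ = -30.76 + 74.01 = 43.25 m.
Δh = h(P-9) − h(P-13) = 46.19 − 43.25 = 2.94 m.
Vertical separation Δz = 25.40 − (-30.76) = 56.16 m.
|i_v| = |Δh| / Δz = 2.94 / 56.16 = 0.0524.
Head is higher in the shallow piezometer, so vertical flow is downward (recharge condition).

|i_v| ≈ 0.0524; vertical flow is downward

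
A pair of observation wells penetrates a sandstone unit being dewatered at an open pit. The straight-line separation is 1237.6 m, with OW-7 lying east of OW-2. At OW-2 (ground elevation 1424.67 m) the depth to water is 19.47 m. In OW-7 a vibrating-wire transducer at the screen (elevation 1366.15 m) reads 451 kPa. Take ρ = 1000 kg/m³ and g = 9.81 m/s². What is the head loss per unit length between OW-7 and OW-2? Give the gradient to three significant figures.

i ≈ 0.00559 m/m

Total head at OW-2: h = 1424.67 − 19.47 = 1405.20 m.
Pressure head at OW-7: ψ = P/(ρg) = 451×1000 / (1000 × 9.81) = 45.97 m.
Total head at OW-7: h = z + ψ = 1366.15 + 45.97 = 1412.12 m.
Head difference: h(OW-2) − h(OW-7) = 1405.20 − 1412.12 = -6.92 m.
Hydraulic gradient: i = |Δh| / L = 6.92 / 1237.6 = 0.00559.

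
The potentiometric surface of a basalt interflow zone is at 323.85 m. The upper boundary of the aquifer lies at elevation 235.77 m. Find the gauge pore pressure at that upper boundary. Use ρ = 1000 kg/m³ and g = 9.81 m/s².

P ≈ 864 kPa

Pressure head at the aquifer top: ψ = h − z = 323.85 − 235.77 = 88.08 m.
P = ρgψ = 1000 × 9.81 × 88.08 = 864065 Pa ≈ 864 kPa.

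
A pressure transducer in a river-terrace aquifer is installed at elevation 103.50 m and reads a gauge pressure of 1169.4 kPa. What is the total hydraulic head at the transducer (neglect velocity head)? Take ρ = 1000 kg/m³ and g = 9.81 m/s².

h ≈ 222.70 m

ψ = P/(ρg) = 1169.4×1000 / (1000 × 9.81) = 119.20 m.
h = z + ψ = 103.50 + 119.20 = 222.70 m.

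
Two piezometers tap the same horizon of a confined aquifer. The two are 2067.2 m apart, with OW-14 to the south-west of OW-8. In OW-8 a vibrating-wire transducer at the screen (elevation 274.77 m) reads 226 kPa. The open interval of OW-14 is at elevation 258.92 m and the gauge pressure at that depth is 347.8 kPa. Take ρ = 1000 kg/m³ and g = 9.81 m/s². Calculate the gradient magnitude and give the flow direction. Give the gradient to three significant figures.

i ≈ 0.00166; groundwater flows toward the south-west

Pressure head at OW-8: ψ = P/(ρg) = 226×1000 / (1000 × 9.81) = 23.04 m.
Total head at OW-8: h = z + ψ = 274.77 + 23.04 = 297.81 m.
Pressure head at OW-14: ψ = P/(ρg) = 347.8×1000 / (1000 × 9.81) = 35.45 m.
Total head at OW-14: h = z + ψ = 258.92 + 35.45 = 294.37 m.
Head difference: h(OW-8) − h(OW-14) = 297.81 − 294.37 = 3.44 m.
Hydraulic gradient: i = |Δh| / L = 3.44 / 2067.2 = 0.00166.
Flow is from higher to lower head: from OW-8 toward OW-14, i.e. toward the south-west.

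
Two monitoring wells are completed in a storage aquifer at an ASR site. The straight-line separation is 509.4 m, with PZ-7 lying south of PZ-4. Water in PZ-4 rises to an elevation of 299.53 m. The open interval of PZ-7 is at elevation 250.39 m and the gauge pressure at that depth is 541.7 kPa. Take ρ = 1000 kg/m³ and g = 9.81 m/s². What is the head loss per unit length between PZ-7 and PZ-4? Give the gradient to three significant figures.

Total head at PZ-4: h = 299.53 m (water level in the piezometer is the total head).
Pressure head at PZ-7: ψ = P/(ρg) = 541.7×1000 / (1000 × 9.81) = 55.22 m.
Total head at PZ-7: h = z + ψ = 250.39 + 55.22 = 305.61 m.
Head difference: h(PZ-4) − h(PZ-7) = 299.53 − 305.61 = -6.08 m.
Hydraulic gradient: i = |Δh| / L = 6.08 / 509.4 = 0.0119.

i ≈ 0.0119 m/m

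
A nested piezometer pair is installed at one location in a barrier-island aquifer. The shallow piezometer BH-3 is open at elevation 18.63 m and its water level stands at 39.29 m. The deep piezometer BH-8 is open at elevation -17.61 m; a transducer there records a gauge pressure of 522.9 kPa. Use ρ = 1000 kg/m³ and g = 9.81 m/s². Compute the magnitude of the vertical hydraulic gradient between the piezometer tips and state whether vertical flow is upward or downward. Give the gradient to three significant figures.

|i_v| ≈ 0.0993; vertical flow is downward

Total head at BH-3: h = 39.29 m (water level in the standpipe).
Pressure head at BH-8: ψ = P/(ρg) = 522.9×1000 / (1000 × 9.81) = 53.30 m.
Total head at BH-8: h = z + ψ = -17.61 + 53.30 = 35.69 m.
Δh = h(BH-3) − h(BH-8) = 39.29 − 35.69 = 3.60 m.
Vertical separation Δz = 18.63 − (-17.61) = 36.24 m.
|i_v| = |Δh| / Δz = 3.60 / 36.24 = 0.0993.
Head is higher in the shallow piezometer, so vertical flow is downward (recharge condition).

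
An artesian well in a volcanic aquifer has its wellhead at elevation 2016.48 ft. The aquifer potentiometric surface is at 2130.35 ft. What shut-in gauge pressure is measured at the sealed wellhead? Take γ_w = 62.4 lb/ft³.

Head above the cap: Δh = 2130.35 − 2016.48 = 113.87 ft.
P = γΔh/144 = 62.4 × 113.87 / 144 = 49.3 psi.

P ≈ 49.3 psi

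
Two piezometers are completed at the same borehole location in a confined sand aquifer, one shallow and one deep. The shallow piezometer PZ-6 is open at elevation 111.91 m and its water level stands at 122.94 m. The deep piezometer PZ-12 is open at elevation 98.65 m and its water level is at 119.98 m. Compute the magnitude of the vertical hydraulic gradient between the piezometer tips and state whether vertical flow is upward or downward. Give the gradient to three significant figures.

Total head at PZ-6: h = 122.94 m (water level in the standpipe).
Total head at PZ-12: h = 119.98 m.
Δh = h(PZ-6) − h(PZ-12) = 122.94 − 119.98 = 2.96 m.
Vertical separation Δz = 111.91 − 98.65 = 13.26 m.
|i_v| = |Δh| / Δz = 2.96 / 13.26 = 0.223.
Head is higher in the shallow piezometer, so vertical flow is downward (recharge condition).

|i_v| ≈ 0.223; vertical flow is downward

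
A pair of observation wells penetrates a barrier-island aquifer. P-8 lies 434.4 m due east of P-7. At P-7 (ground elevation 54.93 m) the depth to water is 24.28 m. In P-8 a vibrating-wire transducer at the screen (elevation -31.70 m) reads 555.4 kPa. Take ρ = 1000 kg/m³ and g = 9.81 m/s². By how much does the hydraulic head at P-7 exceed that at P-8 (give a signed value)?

Δh ≈ 5.73 m

Total head at P-7: h = 54.93 − 24.28 = 30.65 m.
Pressure head at P-8: ψ = P/(ρg) = 555.4×1000 / (1000 × 9.81) = 56.62 m.
Total head at P-8: h = z + ψ = -31.70 + 56.62 = 24.92 m.
Head difference: h(P-7) − h(P-8) = 30.65 − 24.92 = 5.73 m.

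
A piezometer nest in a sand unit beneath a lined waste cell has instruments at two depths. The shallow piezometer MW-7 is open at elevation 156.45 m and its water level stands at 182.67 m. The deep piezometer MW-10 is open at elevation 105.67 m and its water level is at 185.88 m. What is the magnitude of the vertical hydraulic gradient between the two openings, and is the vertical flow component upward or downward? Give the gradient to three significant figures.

|i_v| ≈ 0.0632; vertical flow is upward

Total head at MW-7: h = 182.67 m (water level in the standpipe).
Total head at MW-10: h = 185.88 m.
Δh = h(MW-7) − h(MW-10) = 182.67 − 185.88 = -3.21 m.
Vertical separation Δz = 156.45 − 105.67 = 50.78 m.
|i_v| = |Δh| / Δz = 3.21 / 50.78 = 0.0632.
Head is higher in the deep piezometer, so vertical flow is upward (discharge condition).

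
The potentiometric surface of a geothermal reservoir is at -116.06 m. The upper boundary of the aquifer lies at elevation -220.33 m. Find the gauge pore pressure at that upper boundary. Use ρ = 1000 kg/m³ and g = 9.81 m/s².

P ≈ 1020 kPa

Pressure head at the aquifer top: ψ = h − z = -116.06 − (-220.33) = 104.27 m.
P = ρgψ = 1000 × 9.81 × 104.27 = 1022889 Pa ≈ 1020 kPa.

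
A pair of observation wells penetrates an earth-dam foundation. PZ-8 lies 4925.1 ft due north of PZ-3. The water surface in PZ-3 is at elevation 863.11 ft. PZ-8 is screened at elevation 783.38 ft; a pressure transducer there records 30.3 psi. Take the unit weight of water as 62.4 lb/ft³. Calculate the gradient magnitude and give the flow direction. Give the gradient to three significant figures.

i ≈ 0.00199; groundwater flows toward the north

Total head at PZ-3: h = 863.11 ft (water level in the piezometer is the total head).
Pressure head at PZ-8: ψ = 144·P/γ = 144 × 30.3 / 62.4 = 69.92 ft.
Total head at PZ-8: h = z + ψ = 783.38 + 69.92 = 853.30 ft.
Head difference: h(PZ-3) − h(PZ-8) = 863.11 − 853.30 = 9.81 ft.
Hydraulic gradient: i = |Δh| / L = 9.81 / 4925.1 = 0.00199.
Flow is from higher to lower head: from PZ-3 toward PZ-8, i.e. toward the north.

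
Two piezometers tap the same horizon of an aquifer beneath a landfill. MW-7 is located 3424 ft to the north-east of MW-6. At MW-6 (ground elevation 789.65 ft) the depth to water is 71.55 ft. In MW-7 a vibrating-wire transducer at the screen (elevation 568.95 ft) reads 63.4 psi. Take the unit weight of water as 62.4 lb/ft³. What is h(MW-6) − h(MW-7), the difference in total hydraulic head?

Total head at MW-6: h = 789.65 − 71.55 = 718.10 ft.
Pressure head at MW-7: ψ = 144·P/γ = 144 × 63.4 / 62.4 = 146.31 ft.
Total head at MW-7: h = z + ψ = 568.95 + 146.31 = 715.26 ft.
Head difference: h(MW-6) − h(MW-7) = 718.10 − 715.26 = 2.84 ft.

Δh ≈ 2.84 ft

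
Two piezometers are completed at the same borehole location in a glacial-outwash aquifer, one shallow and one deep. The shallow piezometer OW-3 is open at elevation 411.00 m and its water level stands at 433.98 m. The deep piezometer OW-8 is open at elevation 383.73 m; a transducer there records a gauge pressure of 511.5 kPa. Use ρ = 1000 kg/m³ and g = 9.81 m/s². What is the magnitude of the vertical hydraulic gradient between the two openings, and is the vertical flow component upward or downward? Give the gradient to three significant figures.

Total head at OW-3: h = 433.98 m (water level in the standpipe).
Pressure head at OW-8: ψ = P/(ρg) = 511.5×1000 / (1000 × 9.81) = 52.14 m.
Total head at OW-8: h = z + ψ = 383.73 + 52.14 = 435.87 m.
Δh = h(OW-3) − h(OW-8) = 433.98 − 435.87 = -1.89 m.
Vertical separation Δz = 411.00 − 383.73 = 27.27 m.
|i_v| = |Δh| / Δz = 1.89 / 27.27 = 0.0693.
Head is higher in the deep piezometer, so vertical flow is upward (discharge condition).

|i_v| ≈ 0.0693; vertical flow is upward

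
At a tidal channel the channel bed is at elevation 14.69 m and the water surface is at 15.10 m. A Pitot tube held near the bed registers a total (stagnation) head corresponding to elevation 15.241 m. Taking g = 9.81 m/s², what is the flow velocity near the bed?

v ≈ 1.66 m/s

Near the bed, under hydrostatic conditions, the piezometric head (z + ψ) equals the free-surface elevation, 15.10 m.
Velocity head = total − piezometric = 15.241 − 15.10 = 0.141 m.
v = √(2g·h_v) = √(2 × 9.81 × 0.141) = 1.66 m/s.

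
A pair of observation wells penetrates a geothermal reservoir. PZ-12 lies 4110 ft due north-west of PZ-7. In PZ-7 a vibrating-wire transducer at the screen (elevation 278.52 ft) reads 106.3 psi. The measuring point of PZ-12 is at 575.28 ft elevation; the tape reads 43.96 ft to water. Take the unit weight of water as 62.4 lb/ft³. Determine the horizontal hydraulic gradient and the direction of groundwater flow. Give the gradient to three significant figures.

i ≈ 0.00182; groundwater flows toward the south-east

Pressure head at PZ-7: ψ = 144·P/γ = 144 × 106.3 / 62.4 = 245.31 ft.
Total head at PZ-7: h = z + ψ = 278.52 + 245.31 = 523.83 ft.
Total head at PZ-12: h = 575.28 − 43.96 = 531.32 ft.
Head difference: h(PZ-7) − h(PZ-12) = 523.83 − 531.32 = -7.49 ft.
Hydraulic gradient: i = |Δh| / L = 7.49 / 4110 = 0.00182.
Flow is from higher to lower head: from PZ-12 toward PZ-7, i.e. toward the south-east.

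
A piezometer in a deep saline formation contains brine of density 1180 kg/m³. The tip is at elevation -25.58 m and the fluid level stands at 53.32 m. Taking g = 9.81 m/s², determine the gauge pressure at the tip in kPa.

Pressure head ψ = h − z = 53.32 − (-25.58) = 78.90 m.
P = ρgψ = 1180 × 9.81 × 78.90 = 913331 Pa ≈ 913 kPa.

P ≈ 913 kPa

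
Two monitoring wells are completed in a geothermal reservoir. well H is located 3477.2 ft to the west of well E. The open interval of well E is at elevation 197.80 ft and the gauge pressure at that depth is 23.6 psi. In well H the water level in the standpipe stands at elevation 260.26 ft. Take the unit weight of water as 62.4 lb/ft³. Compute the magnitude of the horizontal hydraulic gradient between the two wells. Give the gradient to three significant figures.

Pressure head at well E: ψ = 144·P/γ = 144 × 23.6 / 62.4 = 54.46 ft.
Total head at well E: h = z + ψ = 197.80 + 54.46 = 252.26 ft.
Total head at well H: h = 260.26 ft (water level in the piezometer is the total head).
Head difference: h(well E) − h(well H) = 252.26 − 260.26 = -8.00 ft.
Hydraulic gradient: i = |Δh| / L = 8.00 / 3477.2 = 0.00230.

i ≈ 0.00230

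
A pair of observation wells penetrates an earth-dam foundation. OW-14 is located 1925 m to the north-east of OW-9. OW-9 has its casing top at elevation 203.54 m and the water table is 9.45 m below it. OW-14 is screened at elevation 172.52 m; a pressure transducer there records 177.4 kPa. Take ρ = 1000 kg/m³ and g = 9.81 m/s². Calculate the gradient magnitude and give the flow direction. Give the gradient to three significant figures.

i ≈ 0.00181; groundwater flows toward the north-east

Total head at OW-9: h = 203.54 − 9.45 = 194.09 m.
Pressure head at OW-14: ψ = P/(ρg) = 177.4×1000 / (1000 × 9.81) = 18.08 m.
Total head at OW-14: h = z + ψ = 172.52 + 18.08 = 190.60 m.
Head difference: h(OW-9) − h(OW-14) = 194.09 − 190.60 = 3.49 m.
Hydraulic gradient: i = |Δh| / L = 3.49 / 1925 = 0.00181.
Flow is from higher to lower head: from OW-9 toward OW-14, i.e. toward the north-east.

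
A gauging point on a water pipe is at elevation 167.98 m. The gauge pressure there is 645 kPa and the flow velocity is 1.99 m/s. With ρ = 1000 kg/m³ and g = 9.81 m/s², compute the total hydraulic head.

h ≈ 233.93 m

Pressure head ψ = P/(ρg) = 645×1000 / (1000 × 9.81) = 65.75 m.
Velocity head = v²/(2g) = 1.99² / (2 × 9.81) = 0.202 m.
h = z + ψ + v²/(2g) = 167.98 + 65.75 + 0.202 = 233.93 m.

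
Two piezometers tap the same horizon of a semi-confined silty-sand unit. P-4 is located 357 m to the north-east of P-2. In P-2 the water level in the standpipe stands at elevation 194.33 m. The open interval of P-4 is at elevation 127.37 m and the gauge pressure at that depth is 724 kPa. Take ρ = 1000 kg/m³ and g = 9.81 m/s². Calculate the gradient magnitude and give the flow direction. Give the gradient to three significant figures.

Total head at P-2: h = 194.33 m (water level in the piezometer is the total head).
Pressure head at P-4: ψ = P/(ρg) = 724×1000 / (1000 × 9.81) = 73.80 m.
Total head at P-4: h = z + ψ = 127.37 + 73.80 = 201.17 m.
Head difference: h(P-2) − h(P-4) = 194.33 − 201.17 = -6.84 m.
Hydraulic gradient: i = |Δh| / L = 6.84 / 357 = 0.0192.
Flow is from higher to lower head: from P-4 toward P-2, i.e. toward the south-west.

i ≈ 0.0192; groundwater flows toward the south-west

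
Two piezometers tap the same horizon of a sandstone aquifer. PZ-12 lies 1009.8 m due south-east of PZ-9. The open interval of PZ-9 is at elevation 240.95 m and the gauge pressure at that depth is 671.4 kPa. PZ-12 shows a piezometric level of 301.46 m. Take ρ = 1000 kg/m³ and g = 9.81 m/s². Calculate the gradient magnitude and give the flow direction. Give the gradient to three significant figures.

Pressure head at PZ-9: ψ = P/(ρg) = 671.4×1000 / (1000 × 9.81) = 68.44 m.
Total head at PZ-9: h = z + ψ = 240.95 + 68.44 = 309.39 m.
Total head at PZ-12: h = 301.46 m (water level in the piezometer is the total head).
Head difference: h(PZ-9) − h(PZ-12) = 309.39 − 301.46 = 7.93 m.
Hydraulic gradient: i = |Δh| / L = 7.93 / 1009.8 = 0.00785.
Flow is from higher to lower head: from PZ-9 toward PZ-12, i.e. toward the south-east.

i ≈ 0.00785; groundwater flows toward the south-east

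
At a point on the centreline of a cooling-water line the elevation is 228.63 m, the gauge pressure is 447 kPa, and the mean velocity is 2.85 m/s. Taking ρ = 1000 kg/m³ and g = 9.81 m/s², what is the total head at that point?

h ≈ 274.61 m

Pressure head ψ = P/(ρg) = 447×1000 / (1000 × 9.81) = 45.57 m.
Velocity head = v²/(2g) = 2.85² / (2 × 9.81) = 0.414 m.
h = z + ψ + v²/(2g) = 228.63 + 45.57 + 0.414 = 274.61 m.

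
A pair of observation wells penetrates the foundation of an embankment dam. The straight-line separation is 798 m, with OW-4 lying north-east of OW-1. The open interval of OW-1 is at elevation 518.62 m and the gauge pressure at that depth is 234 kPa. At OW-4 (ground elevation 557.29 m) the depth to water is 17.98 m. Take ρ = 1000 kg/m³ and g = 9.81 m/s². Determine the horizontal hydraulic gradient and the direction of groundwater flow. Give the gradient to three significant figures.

i ≈ 0.00396; groundwater flows toward the north-east

Pressure head at OW-1: ψ = P/(ρg) = 234×1000 / (1000 × 9.81) = 23.85 m.
Total head at OW-1: h = z + ψ = 518.62 + 23.85 = 542.47 m.
Total head at OW-4: h = 557.29 − 17.98 = 539.31 m.
Head difference: h(OW-1) − h(OW-4) = 542.47 − 539.31 = 3.16 m.
Hydraulic gradient: i = |Δh| / L = 3.16 / 798 = 0.00396.
Flow is from higher to lower head: from OW-1 toward OW-4, i.e. toward the north-east.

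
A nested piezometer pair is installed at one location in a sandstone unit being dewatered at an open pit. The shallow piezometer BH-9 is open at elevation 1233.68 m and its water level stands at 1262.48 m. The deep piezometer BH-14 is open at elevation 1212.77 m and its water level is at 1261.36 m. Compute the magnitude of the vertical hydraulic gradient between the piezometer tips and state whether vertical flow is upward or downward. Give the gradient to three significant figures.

Total head at BH-9: h = 1262.48 m (water level in the standpipe).
Total head at BH-14: h = 1261.36 m.
Δh = h(BH-9) − h(BH-14) = 1262.48 − 1261.36 = 1.12 m.
Vertical separation Δz = 1233.68 − 1212.77 = 20.91 m.
|i_v| = |Δh| / Δz = 1.12 / 20.91 = 0.0536.
Head is higher in the shallow piezometer, so vertical flow is downward (recharge condition).

|i_v| ≈ 0.0536; vertical flow is downward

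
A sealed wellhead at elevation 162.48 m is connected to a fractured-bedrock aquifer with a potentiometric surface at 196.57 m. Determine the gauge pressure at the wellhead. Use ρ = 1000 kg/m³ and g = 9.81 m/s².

P ≈ 334 kPa

Head above the cap: Δh = 196.57 − 162.48 = 34.09 m.
P = ρgΔh = 1000 × 9.81 × 34.09 = 334423 Pa ≈ 334 kPa.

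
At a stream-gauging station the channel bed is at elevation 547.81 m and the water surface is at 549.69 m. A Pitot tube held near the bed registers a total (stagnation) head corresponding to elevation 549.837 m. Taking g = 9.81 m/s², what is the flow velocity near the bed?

Near the bed, under hydrostatic conditions, the piezometric head (z + ψ) equals the free-surface elevation, 549.69 m.
Velocity head = total − piezometric = 549.837 − 549.69 = 0.147 m.
v = √(2g·h_v) = √(2 × 9.81 × 0.147) = 1.70 m/s.

v ≈ 1.70 m/s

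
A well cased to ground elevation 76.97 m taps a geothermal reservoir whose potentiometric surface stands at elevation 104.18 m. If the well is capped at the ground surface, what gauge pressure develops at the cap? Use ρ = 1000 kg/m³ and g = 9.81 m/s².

Head above the cap: Δh = 104.18 − 76.97 = 27.21 m.
P = ρgΔh = 1000 × 9.81 × 27.21 = 266930 Pa ≈ 267 kPa.

P ≈ 267 kPa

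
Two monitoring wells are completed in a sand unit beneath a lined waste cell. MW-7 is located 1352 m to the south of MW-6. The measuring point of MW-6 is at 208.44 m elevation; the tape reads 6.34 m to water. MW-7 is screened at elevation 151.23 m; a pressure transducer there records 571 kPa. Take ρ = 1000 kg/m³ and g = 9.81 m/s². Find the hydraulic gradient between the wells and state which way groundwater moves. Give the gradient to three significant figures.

Total head at MW-6: h = 208.44 − 6.34 = 202.10 m.
Pressure head at MW-7: ψ = P/(ρg) = 571×1000 / (1000 × 9.81) = 58.21 m.
Total head at MW-7: h = z + ψ = 151.23 + 58.21 = 209.44 m.
Head difference: h(MW-6) − h(MW-7) = 202.10 − 209.44 = -7.34 m.
Hydraulic gradient: i = |Δh| / L = 7.34 / 1352 = 0.00543.
Flow is from higher to lower head: from MW-7 toward MW-6, i.e. toward the north.

i ≈ 0.00543; groundwater flows toward the north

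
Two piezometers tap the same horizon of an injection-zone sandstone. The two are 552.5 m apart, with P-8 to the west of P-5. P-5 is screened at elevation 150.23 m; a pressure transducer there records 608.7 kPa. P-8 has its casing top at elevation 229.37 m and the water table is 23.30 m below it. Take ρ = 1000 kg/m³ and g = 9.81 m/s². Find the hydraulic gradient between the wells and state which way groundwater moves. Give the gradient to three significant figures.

Pressure head at P-5: ψ = P/(ρg) = 608.7×1000 / (1000 × 9.81) = 62.05 m.
Total head at P-5: h = z + ψ = 150.23 + 62.05 = 212.28 m.
Total head at P-8: h = 229.37 − 23.30 = 206.07 m.
Head difference: h(P-5) − h(P-8) = 212.28 − 206.07 = 6.21 m.
Hydraulic gradient: i = |Δh| / L = 6.21 / 552.5 = 0.0112.
Flow is from higher to lower head: from P-5 toward P-8, i.e. toward the west.

i ≈ 0.0112; groundwater flows toward the west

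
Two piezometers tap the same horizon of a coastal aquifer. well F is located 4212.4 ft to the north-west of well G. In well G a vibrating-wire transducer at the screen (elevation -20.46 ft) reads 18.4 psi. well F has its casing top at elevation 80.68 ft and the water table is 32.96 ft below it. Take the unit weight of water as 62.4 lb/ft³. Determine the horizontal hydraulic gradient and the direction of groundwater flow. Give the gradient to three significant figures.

i ≈ 0.00611; groundwater flows toward the south-east

Pressure head at well G: ψ = 144·P/γ = 144 × 18.4 / 62.4 = 42.46 ft.
Total head at well G: h = z + ψ = -20.46 + 42.46 = 22.00 ft.
Total head at well F: h = 80.68 − 32.96 = 47.72 ft.
Head difference: h(well G) − h(well F) = 22.00 − 47.72 = -25.72 ft.
Hydraulic gradient: i = |Δh| / L = 25.72 / 4212.4 = 0.00611.
Flow is from higher to lower head: from well F toward well G, i.e. toward the south-east.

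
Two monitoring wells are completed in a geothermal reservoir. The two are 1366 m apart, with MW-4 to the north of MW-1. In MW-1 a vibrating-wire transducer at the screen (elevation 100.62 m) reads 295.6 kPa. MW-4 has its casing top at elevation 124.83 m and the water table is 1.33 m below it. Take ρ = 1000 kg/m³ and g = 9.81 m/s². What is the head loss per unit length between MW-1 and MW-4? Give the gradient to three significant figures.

i ≈ 0.00531 m/m

Pressure head at MW-1: ψ = P/(ρg) = 295.6×1000 / (1000 × 9.81) = 30.13 m.
Total head at MW-1: h = z + ψ = 100.62 + 30.13 = 130.75 m.
Total head at MW-4: h = 124.83 − 1.33 = 123.50 m.
Head difference: h(MW-1) − h(MW-4) = 130.75 − 123.50 = 7.25 m.
Hydraulic gradient: i = |Δh| / L = 7.25 / 1366 = 0.00531.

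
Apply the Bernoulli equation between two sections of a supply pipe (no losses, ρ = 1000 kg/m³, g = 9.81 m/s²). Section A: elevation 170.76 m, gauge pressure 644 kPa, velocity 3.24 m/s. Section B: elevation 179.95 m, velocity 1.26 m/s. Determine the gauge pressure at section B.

P₂ ≈ 558 kPa

Pressure head at A: ψ₁ = P₁/(ρg) = 644×1000 / (1000 × 9.81) = 65.65 m.
Velocity heads: v₁²/2g = 3.24²/19.62 = 0.535 m; v₂²/2g = 1.26²/19.62 = 0.081 m.
Total head H = z₁ + ψ₁ + v₁²/2g = 170.76 + 65.65 + 0.535 = 236.94 m.
ψ₂ = H − z₂ − v₂²/2g = 236.94 − 179.95 − 0.081 = 56.91 m.
P₂ = ρgψ₂ = 1000 × 9.81 × 56.91 ≈ 558 kPa.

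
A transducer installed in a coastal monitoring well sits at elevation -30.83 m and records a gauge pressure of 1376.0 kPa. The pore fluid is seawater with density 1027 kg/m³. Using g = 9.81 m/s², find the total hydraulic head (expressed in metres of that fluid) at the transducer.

h ≈ 105.75 m

ψ = P/(ρg) = 1376.0×1000 / (1027 × 9.81) = 136.58 m.
h = z + ψ = -30.83 + 136.58 = 105.75 m.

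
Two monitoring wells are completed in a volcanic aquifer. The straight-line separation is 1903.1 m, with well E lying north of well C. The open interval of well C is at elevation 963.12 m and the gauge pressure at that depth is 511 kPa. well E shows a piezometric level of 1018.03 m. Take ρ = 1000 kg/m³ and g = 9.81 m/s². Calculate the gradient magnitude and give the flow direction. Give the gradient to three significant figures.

i ≈ 0.00148; groundwater flows toward the south

Pressure head at well C: ψ = P/(ρg) = 511×1000 / (1000 × 9.81) = 52.09 m.
Total head at well C: h = z + ψ = 963.12 + 52.09 = 1015.21 m.
Total head at well E: h = 1018.03 m (water level in the piezometer is the total head).
Head difference: h(well C) − h(well E) = 1015.21 − 1018.03 = -2.82 m.
Hydraulic gradient: i = |Δh| / L = 2.82 / 1903.1 = 0.00148.
Flow is from higher to lower head: from well E toward well C, i.e. toward the south.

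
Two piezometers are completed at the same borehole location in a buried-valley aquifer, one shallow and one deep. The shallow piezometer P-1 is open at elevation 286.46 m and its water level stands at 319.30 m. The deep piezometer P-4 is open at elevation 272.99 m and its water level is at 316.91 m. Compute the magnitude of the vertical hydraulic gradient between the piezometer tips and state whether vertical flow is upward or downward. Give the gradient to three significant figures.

Total head at P-1: h = 319.30 m (water level in the standpipe).
Total head at P-4: h = 316.91 m.
Δh = h(P-1) − h(P-4) = 319.30 − 316.91 = 2.39 m.
Vertical separation Δz = 286.46 − 272.99 = 13.47 m.
|i_v| = |Δh| / Δz = 2.39 / 13.47 = 0.177.
Head is higher in the shallow piezometer, so vertical flow is downward (recharge condition).

|i_v| ≈ 0.177; vertical flow is downward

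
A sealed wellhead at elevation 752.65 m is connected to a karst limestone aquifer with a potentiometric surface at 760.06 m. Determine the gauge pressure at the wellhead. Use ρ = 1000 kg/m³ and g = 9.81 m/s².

P ≈ 72.7 kPa

Head above the cap: Δh = 760.06 − 752.65 = 7.41 m.
P = ρgΔh = 1000 × 9.81 × 7.41 = 72692 Pa ≈ 72.7 kPa.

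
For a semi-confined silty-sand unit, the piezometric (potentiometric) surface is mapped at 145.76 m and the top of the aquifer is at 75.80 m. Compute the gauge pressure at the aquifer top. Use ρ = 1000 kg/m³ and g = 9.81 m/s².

Pressure head at the aquifer top: ψ = h − z = 145.76 − 75.80 = 69.96 m.
P = ρgψ = 1000 × 9.81 × 69.96 = 686308 Pa ≈ 686 kPa.

P ≈ 686 kPa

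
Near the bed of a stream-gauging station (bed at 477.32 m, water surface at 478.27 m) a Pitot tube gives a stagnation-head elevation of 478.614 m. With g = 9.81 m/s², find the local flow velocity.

v ≈ 2.60 m/s

Near the bed, under hydrostatic conditions, the piezometric head (z + ψ) equals the free-surface elevation, 478.27 m.
Velocity head = total − piezometric = 478.614 − 478.27 = 0.344 m.
v = √(2g·h_v) = √(2 × 9.81 × 0.344) = 2.60 m/s.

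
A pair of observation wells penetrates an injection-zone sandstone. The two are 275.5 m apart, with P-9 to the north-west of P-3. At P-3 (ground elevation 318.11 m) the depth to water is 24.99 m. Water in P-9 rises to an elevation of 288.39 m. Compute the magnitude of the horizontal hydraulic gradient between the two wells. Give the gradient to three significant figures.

i ≈ 0.0172

Total head at P-3: h = 318.11 − 24.99 = 293.12 m.
Total head at P-9: h = 288.39 m (water level in the piezometer is the total head).
Head difference: h(P-3) − h(P-9) = 293.12 − 288.39 = 4.73 m.
Hydraulic gradient: i = |Δh| / L = 4.73 / 275.5 = 0.0172.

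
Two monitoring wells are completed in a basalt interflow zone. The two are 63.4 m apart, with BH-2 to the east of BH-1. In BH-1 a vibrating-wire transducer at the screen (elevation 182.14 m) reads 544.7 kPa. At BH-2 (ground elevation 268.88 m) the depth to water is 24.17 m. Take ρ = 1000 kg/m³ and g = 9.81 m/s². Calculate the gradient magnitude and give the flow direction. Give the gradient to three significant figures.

Pressure head at BH-1: ψ = P/(ρg) = 544.7×1000 / (1000 × 9.81) = 55.52 m.
Total head at BH-1: h = z + ψ = 182.14 + 55.52 = 237.66 m.
Total head at BH-2: h = 268.88 − 24.17 = 244.71 m.
Head difference: h(BH-1) − h(BH-2) = 237.66 − 244.71 = -7.05 m.
Hydraulic gradient: i = |Δh| / L = 7.05 / 63.4 = 0.111.
Flow is from higher to lower head: from BH-2 toward BH-1, i.e. toward the west.

i ≈ 0.111; groundwater flows toward the west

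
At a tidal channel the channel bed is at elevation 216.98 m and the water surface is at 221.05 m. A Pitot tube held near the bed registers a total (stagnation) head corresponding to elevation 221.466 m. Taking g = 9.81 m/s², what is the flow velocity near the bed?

Near the bed, under hydrostatic conditions, the piezometric head (z + ψ) equals the free-surface elevation, 221.05 m.
Velocity head = total − piezometric = 221.466 − 221.05 = 0.416 m.
v = √(2g·h_v) = √(2 × 9.81 × 0.416) = 2.86 m/s.

v ≈ 2.86 m/s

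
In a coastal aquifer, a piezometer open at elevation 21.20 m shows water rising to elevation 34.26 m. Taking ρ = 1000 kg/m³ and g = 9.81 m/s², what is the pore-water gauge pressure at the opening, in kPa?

P ≈ 128 kPa

Pressure head ψ = h − z = 34.26 − 21.20 = 13.06 m.
P = ρgψ = 1000 × 9.81 × 13.06 = 128119 Pa ≈ 128 kPa.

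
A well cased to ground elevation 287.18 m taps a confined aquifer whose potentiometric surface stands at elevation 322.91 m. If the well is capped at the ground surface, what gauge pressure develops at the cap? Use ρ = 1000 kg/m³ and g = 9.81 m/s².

Head above the cap: Δh = 322.91 − 287.18 = 35.73 m.
P = ρgΔh = 1000 × 9.81 × 35.73 = 350511 Pa ≈ 351 kPa.

P ≈ 351 kPa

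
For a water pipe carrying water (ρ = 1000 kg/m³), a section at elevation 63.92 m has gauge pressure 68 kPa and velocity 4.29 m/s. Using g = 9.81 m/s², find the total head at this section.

h ≈ 71.79 m

Pressure head ψ = P/(ρg) = 68×1000 / (1000 × 9.81) = 6.93 m.
Velocity head = v²/(2g) = 4.29² / (2 × 9.81) = 0.938 m.
h = z + ψ + v²/(2g) = 63.92 + 6.93 + 0.938 = 71.79 m.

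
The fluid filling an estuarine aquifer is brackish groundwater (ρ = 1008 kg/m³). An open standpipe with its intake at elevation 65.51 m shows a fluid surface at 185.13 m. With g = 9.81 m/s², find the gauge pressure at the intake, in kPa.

Pressure head ψ = h − z = 185.13 − 65.51 = 119.62 m.
P = ρgψ = 1008 × 9.81 × 119.62 = 1182860 Pa ≈ 1180 kPa.

P ≈ 1180 kPa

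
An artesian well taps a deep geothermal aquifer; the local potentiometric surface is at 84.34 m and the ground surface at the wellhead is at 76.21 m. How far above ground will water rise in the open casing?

≈ 8.13 m above ground

Water rises to the potentiometric surface, so the rise above ground = 84.34 − 76.21 = 8.13 m.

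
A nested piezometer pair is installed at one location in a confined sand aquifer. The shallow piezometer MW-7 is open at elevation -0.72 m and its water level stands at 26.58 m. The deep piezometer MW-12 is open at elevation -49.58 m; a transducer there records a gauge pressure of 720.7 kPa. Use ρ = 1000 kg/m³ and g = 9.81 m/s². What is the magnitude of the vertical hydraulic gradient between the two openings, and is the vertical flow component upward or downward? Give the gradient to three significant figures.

|i_v| ≈ 0.0551; vertical flow is downward

Total head at MW-7: h = 26.58 m (water level in the standpipe).
Pressure head at MW-12: ψ = P/(ρg) = 720.7×1000 / (1000 × 9.81) = 73.47 m.
Total head at MW-12: h = z + ψ = -49.58 + 73.47 = 23.89 m.
Δh = h(MW-7) − h(MW-12) = 26.58 − 23.89 = 2.69 m.
Vertical separation Δz = -0.72 − (-49.58) = 48.86 m.
|i_v| = |Δh| / Δz = 2.69 / 48.86 = 0.0551.
Head is higher in the shallow piezometer, so vertical flow is downward (recharge condition).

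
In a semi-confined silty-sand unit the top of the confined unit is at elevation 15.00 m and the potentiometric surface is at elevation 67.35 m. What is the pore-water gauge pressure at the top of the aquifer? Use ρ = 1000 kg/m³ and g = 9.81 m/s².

P ≈ 514 kPa

Pressure head at the aquifer top: ψ = h − z = 67.35 − 15.00 = 52.35 m.
P = ρgψ = 1000 × 9.81 × 52.35 = 513554 Pa ≈ 514 kPa.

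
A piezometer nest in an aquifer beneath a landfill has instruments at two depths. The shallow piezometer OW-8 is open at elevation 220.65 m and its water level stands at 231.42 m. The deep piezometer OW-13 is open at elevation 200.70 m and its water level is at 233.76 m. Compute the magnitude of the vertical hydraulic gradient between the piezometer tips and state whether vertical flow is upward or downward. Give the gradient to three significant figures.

|i_v| ≈ 0.117; vertical flow is upward

Total head at OW-8: h = 231.42 m (water level in the standpipe).
Total head at OW-13: h = 233.76 m.
Δh = h(OW-8) − h(OW-13) = 231.42 − 233.76 = -2.34 m.
Vertical separation Δz = 220.65 − 200.70 = 19.95 m.
|i_v| = |Δh| / Δz = 2.34 / 19.95 = 0.117.
Head is higher in the deep piezometer, so vertical flow is upward (discharge condition).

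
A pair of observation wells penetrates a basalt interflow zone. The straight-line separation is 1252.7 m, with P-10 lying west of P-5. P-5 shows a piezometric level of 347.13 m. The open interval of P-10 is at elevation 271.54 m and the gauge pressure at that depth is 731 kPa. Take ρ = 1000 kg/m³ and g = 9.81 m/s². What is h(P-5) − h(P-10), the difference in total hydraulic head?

Δh ≈ 1.07 m

Total head at P-5: h = 347.13 m (water level in the piezometer is the total head).
Pressure head at P-10: ψ = P/(ρg) = 731×1000 / (1000 × 9.81) = 74.52 m.
Total head at P-10: h = z + ψ = 271.54 + 74.52 = 346.06 m.
Head difference: h(P-5) − h(P-10) = 347.13 − 346.06 = 1.07 m.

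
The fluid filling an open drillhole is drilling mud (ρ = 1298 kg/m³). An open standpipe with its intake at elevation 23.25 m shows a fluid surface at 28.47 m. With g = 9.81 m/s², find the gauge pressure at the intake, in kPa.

P ≈ 66.5 kPa

Pressure head ψ = h − z = 28.47 − 23.25 = 5.22 m.
P = ρgψ = 1298 × 9.81 × 5.22 = 66468 Pa ≈ 66.5 kPa.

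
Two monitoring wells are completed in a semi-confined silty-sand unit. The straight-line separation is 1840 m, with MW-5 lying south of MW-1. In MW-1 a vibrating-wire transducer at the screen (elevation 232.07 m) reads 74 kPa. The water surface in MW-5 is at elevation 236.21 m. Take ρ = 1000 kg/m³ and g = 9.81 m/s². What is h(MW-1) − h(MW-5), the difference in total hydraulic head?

Pressure head at MW-1: ψ = P/(ρg) = 74×1000 / (1000 × 9.81) = 7.54 m.
Total head at MW-1: h = z + ψ = 232.07 + 7.54 = 239.61 m.
Total head at MW-5: h = 236.21 m (water level in the piezometer is the total head).
Head difference: h(MW-1) − h(MW-5) = 239.61 − 236.21 = 3.40 m.

Δh ≈ 3.40 m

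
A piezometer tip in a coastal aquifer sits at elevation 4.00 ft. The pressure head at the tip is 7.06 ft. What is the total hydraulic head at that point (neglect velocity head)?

h ≈ 11.06 ft

h = z + ψ = 4.00 + 7.06 = 11.06 ft.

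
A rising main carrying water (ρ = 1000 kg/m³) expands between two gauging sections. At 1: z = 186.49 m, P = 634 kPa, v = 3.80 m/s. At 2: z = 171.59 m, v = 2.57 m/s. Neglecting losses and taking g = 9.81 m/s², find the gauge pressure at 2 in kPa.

P₂ ≈ 784 kPa

Pressure head at 1: ψ₁ = P₁/(ρg) = 634×1000 / (1000 × 9.81) = 64.63 m.
Velocity heads: v₁²/2g = 3.80²/19.62 = 0.736 m; v₂²/2g = 2.57²/19.62 = 0.337 m.
Total head H = z₁ + ψ₁ + v₁²/2g = 186.49 + 64.63 + 0.736 = 251.86 m.
ψ₂ = H − z₂ − v₂²/2g = 251.86 − 171.59 − 0.337 = 79.93 m.
P₂ = ρgψ₂ = 1000 × 9.81 × 79.93 ≈ 784 kPa.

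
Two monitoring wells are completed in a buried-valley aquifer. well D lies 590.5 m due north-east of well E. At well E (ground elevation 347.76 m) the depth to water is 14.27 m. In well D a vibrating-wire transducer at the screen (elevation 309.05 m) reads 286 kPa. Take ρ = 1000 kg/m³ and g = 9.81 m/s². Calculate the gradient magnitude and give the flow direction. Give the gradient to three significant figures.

Total head at well E: h = 347.76 − 14.27 = 333.49 m.
Pressure head at well D: ψ = P/(ρg) = 286×1000 / (1000 × 9.81) = 29.15 m.
Total head at well D: h = z + ψ = 309.05 + 29.15 = 338.20 m.
Head difference: h(well E) − h(well D) = 333.49 − 338.20 = -4.71 m.
Hydraulic gradient: i = |Δh| / L = 4.71 / 590.5 = 0.00798.
Flow is from higher to lower head: from well D toward well E, i.e. toward the south-west.

i ≈ 0.00798; groundwater flows toward the south-west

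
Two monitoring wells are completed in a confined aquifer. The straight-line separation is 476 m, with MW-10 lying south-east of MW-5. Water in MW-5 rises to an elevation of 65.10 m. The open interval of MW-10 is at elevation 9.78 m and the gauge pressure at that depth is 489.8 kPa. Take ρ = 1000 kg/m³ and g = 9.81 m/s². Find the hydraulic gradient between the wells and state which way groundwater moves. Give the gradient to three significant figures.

i ≈ 0.0113; groundwater flows toward the south-east

Total head at MW-5: h = 65.10 m (water level in the piezometer is the total head).
Pressure head at MW-10: ψ = P/(ρg) = 489.8×1000 / (1000 × 9.81) = 49.93 m.
Total head at MW-10: h = z + ψ = 9.78 + 49.93 = 59.71 m.
Head difference: h(MW-5) − h(MW-10) = 65.10 − 59.71 = 5.39 m.
Hydraulic gradient: i = |Δh| / L = 5.39 / 476 = 0.0113.
Flow is from higher to lower head: from MW-5 toward MW-10, i.e. toward the south-east.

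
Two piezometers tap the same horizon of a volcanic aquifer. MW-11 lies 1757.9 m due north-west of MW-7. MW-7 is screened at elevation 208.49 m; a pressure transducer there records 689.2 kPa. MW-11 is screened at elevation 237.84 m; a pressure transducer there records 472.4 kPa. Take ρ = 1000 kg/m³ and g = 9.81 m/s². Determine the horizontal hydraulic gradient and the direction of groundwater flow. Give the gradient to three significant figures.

i ≈ 0.00412; groundwater flows toward the south-east

Pressure head at MW-7: ψ = P/(ρg) = 689.2×1000 / (1000 × 9.81) = 70.25 m.
Total head at MW-7: h = z + ψ = 208.49 + 70.25 = 278.74 m.
Pressure head at MW-11: ψ = P/(ρg) = 472.4×1000 / (1000 × 9.81) = 48.15 m.
Total head at MW-11: h = z + ψ = 237.84 + 48.15 = 285.99 m.
Head difference: h(MW-7) − h(MW-11) = 278.74 − 285.99 = -7.25 m.
Hydraulic gradient: i = |Δh| / L = 7.25 / 1757.9 = 0.00412.
Flow is from higher to lower head: from MW-11 toward MW-7, i.e. toward the south-east.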